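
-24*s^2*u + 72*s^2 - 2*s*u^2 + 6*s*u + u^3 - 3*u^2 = (-6*s + u)*(4*s + u)*(u - 3)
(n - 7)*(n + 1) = n^2 - 6*n - 7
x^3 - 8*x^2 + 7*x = x*(x - 7)*(x - 1)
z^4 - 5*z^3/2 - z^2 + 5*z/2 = z*(z - 5/2)*(z - 1)*(z + 1)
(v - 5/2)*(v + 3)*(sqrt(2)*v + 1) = sqrt(2)*v^3 + sqrt(2)*v^2/2 + v^2 - 15*sqrt(2)*v/2 + v/2 - 15/2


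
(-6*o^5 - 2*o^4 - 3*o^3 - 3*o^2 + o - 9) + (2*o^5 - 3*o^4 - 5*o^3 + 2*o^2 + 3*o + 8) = -4*o^5 - 5*o^4 - 8*o^3 - o^2 + 4*o - 1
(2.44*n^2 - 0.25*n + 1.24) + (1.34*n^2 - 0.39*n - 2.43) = 3.78*n^2 - 0.64*n - 1.19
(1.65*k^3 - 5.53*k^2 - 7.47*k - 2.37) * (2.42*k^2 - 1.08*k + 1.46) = 3.993*k^5 - 15.1646*k^4 - 9.696*k^3 - 5.7416*k^2 - 8.3466*k - 3.4602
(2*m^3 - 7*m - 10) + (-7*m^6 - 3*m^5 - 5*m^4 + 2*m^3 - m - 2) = -7*m^6 - 3*m^5 - 5*m^4 + 4*m^3 - 8*m - 12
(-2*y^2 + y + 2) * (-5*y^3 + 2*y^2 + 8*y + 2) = 10*y^5 - 9*y^4 - 24*y^3 + 8*y^2 + 18*y + 4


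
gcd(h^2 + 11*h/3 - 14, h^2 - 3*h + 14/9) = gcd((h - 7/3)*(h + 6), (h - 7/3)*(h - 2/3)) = h - 7/3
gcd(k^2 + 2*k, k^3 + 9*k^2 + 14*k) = k^2 + 2*k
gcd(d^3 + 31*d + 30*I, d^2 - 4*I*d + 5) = d + I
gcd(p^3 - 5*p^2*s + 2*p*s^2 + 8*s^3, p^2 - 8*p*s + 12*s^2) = p - 2*s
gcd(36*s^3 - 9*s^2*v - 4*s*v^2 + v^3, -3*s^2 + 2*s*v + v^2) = 3*s + v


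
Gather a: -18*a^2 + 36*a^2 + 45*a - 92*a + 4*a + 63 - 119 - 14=18*a^2 - 43*a - 70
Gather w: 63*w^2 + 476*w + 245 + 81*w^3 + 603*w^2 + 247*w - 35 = 81*w^3 + 666*w^2 + 723*w + 210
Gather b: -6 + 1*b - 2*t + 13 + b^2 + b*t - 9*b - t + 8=b^2 + b*(t - 8) - 3*t + 15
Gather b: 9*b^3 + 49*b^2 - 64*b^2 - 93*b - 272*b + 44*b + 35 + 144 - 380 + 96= 9*b^3 - 15*b^2 - 321*b - 105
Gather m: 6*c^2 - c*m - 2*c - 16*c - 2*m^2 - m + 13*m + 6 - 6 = 6*c^2 - 18*c - 2*m^2 + m*(12 - c)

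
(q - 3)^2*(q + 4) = q^3 - 2*q^2 - 15*q + 36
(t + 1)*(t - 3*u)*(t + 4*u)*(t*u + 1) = t^4*u + t^3*u^2 + t^3*u + t^3 - 12*t^2*u^3 + t^2*u^2 + t^2*u + t^2 - 12*t*u^3 - 12*t*u^2 + t*u - 12*u^2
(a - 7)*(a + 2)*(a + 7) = a^3 + 2*a^2 - 49*a - 98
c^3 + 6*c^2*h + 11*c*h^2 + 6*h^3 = (c + h)*(c + 2*h)*(c + 3*h)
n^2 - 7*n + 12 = (n - 4)*(n - 3)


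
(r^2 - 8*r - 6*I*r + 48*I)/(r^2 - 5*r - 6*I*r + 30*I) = (r - 8)/(r - 5)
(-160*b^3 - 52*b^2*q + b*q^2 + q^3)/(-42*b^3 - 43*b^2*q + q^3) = (160*b^3 + 52*b^2*q - b*q^2 - q^3)/(42*b^3 + 43*b^2*q - q^3)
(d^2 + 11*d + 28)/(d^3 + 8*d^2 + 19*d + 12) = (d + 7)/(d^2 + 4*d + 3)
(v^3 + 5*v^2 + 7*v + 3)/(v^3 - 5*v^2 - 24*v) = (v^2 + 2*v + 1)/(v*(v - 8))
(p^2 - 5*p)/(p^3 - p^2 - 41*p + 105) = p/(p^2 + 4*p - 21)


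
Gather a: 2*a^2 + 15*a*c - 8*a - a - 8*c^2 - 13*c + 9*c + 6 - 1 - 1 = 2*a^2 + a*(15*c - 9) - 8*c^2 - 4*c + 4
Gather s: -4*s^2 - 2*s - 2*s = -4*s^2 - 4*s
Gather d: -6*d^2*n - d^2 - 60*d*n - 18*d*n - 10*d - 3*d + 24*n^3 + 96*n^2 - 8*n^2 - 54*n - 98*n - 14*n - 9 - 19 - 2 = d^2*(-6*n - 1) + d*(-78*n - 13) + 24*n^3 + 88*n^2 - 166*n - 30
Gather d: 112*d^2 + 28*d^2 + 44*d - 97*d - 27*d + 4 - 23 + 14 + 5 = 140*d^2 - 80*d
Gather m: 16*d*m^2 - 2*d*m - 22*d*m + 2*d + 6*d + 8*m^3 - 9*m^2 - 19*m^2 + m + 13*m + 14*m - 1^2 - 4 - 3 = 8*d + 8*m^3 + m^2*(16*d - 28) + m*(28 - 24*d) - 8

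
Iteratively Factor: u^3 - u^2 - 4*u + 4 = (u - 1)*(u^2 - 4) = (u - 2)*(u - 1)*(u + 2)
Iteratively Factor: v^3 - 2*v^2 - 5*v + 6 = (v - 1)*(v^2 - v - 6) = (v - 1)*(v + 2)*(v - 3)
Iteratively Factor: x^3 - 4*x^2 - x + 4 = (x - 4)*(x^2 - 1) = (x - 4)*(x - 1)*(x + 1)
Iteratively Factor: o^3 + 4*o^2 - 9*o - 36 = (o - 3)*(o^2 + 7*o + 12) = (o - 3)*(o + 4)*(o + 3)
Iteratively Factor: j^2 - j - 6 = (j - 3)*(j + 2)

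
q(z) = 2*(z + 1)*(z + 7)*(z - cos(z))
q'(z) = 2*(z + 1)*(z + 7)*(sin(z) + 1) + 2*(z + 1)*(z - cos(z)) + 2*(z + 7)*(z - cos(z))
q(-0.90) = -1.86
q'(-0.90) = -18.60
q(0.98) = 13.37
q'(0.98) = 66.27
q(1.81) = 101.35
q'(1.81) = 145.19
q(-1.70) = 11.66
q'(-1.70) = -14.52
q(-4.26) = 68.30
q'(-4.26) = -29.96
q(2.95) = 309.05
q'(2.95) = 202.87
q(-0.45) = -9.73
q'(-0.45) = -15.11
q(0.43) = -10.18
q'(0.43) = 21.62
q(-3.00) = 32.16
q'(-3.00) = -21.78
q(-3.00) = 32.16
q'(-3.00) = -21.78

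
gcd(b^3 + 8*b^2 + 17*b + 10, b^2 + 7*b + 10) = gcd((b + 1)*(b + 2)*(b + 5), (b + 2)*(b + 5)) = b^2 + 7*b + 10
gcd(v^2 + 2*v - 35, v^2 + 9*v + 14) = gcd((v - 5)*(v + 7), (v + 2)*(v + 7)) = v + 7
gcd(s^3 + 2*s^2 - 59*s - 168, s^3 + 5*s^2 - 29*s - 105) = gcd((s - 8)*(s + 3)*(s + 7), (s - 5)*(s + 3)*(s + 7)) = s^2 + 10*s + 21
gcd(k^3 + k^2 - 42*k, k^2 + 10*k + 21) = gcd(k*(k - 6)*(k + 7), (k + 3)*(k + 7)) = k + 7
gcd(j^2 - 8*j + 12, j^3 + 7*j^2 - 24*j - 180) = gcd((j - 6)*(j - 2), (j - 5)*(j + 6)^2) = 1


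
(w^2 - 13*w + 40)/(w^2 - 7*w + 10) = (w - 8)/(w - 2)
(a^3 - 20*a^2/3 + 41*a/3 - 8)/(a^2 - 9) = (3*a^2 - 11*a + 8)/(3*(a + 3))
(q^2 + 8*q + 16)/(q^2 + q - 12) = (q + 4)/(q - 3)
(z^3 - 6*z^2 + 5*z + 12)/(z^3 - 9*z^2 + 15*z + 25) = (z^2 - 7*z + 12)/(z^2 - 10*z + 25)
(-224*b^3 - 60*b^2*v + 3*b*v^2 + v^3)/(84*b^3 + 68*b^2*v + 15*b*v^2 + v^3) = (-32*b^2 - 4*b*v + v^2)/(12*b^2 + 8*b*v + v^2)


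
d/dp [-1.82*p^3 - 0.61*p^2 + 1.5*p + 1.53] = -5.46*p^2 - 1.22*p + 1.5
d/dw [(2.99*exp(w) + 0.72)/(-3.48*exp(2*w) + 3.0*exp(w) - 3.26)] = (10.4052*exp(2*w) + 5.0112*exp(w) - 11.9074)*exp(w)/(12.1104*exp(4*w) - 20.88*exp(3*w) + 31.6896*exp(2*w) - 19.56*exp(w) + 10.6276)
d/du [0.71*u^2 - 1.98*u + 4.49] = 1.42*u - 1.98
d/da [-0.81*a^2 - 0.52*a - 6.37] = -1.62*a - 0.52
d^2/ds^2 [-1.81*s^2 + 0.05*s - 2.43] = -3.62000000000000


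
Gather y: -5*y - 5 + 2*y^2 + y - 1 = 2*y^2 - 4*y - 6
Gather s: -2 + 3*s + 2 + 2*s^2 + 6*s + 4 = 2*s^2 + 9*s + 4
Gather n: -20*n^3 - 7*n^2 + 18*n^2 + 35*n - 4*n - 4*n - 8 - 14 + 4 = -20*n^3 + 11*n^2 + 27*n - 18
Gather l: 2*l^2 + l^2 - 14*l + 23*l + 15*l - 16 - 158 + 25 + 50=3*l^2 + 24*l - 99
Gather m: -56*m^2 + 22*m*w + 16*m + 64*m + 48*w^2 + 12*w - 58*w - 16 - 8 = -56*m^2 + m*(22*w + 80) + 48*w^2 - 46*w - 24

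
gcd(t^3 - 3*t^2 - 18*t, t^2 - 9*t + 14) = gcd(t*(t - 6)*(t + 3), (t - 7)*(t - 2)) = 1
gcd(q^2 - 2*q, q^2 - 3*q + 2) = q - 2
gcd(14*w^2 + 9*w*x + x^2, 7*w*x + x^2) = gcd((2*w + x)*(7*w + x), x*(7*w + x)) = 7*w + x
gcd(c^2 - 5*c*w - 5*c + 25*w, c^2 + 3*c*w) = 1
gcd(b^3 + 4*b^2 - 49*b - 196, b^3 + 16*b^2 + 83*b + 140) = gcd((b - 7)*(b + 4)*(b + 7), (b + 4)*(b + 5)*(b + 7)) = b^2 + 11*b + 28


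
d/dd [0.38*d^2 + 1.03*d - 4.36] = 0.76*d + 1.03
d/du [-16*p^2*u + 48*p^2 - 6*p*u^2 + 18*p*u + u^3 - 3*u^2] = -16*p^2 - 12*p*u + 18*p + 3*u^2 - 6*u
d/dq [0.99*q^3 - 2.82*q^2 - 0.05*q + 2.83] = 2.97*q^2 - 5.64*q - 0.05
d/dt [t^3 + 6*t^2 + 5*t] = 3*t^2 + 12*t + 5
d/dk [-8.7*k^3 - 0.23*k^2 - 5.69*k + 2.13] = -26.1*k^2 - 0.46*k - 5.69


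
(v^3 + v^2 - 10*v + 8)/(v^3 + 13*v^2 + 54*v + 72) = (v^2 - 3*v + 2)/(v^2 + 9*v + 18)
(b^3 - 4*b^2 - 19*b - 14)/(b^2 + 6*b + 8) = (b^2 - 6*b - 7)/(b + 4)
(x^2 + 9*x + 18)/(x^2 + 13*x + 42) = (x + 3)/(x + 7)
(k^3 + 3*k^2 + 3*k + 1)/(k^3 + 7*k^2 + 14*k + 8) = (k^2 + 2*k + 1)/(k^2 + 6*k + 8)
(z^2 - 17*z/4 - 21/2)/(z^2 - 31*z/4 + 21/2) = (4*z + 7)/(4*z - 7)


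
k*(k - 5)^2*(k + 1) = k^4 - 9*k^3 + 15*k^2 + 25*k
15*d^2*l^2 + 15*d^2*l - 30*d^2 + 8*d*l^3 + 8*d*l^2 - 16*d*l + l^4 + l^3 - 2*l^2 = (3*d + l)*(5*d + l)*(l - 1)*(l + 2)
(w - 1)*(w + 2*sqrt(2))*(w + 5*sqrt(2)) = w^3 - w^2 + 7*sqrt(2)*w^2 - 7*sqrt(2)*w + 20*w - 20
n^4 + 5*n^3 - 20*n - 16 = (n - 2)*(n + 1)*(n + 2)*(n + 4)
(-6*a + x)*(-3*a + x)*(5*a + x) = 90*a^3 - 27*a^2*x - 4*a*x^2 + x^3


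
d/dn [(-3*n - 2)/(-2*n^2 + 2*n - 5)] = (-6*n^2 - 8*n + 19)/(4*n^4 - 8*n^3 + 24*n^2 - 20*n + 25)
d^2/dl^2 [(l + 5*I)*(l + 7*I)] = 2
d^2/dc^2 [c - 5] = 0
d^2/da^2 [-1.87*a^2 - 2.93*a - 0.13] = -3.74000000000000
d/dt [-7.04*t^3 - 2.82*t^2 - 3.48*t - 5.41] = -21.12*t^2 - 5.64*t - 3.48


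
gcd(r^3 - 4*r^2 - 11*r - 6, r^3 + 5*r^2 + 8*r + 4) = r + 1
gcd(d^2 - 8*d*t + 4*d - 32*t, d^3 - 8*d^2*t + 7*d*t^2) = 1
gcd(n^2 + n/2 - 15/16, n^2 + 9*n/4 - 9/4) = n - 3/4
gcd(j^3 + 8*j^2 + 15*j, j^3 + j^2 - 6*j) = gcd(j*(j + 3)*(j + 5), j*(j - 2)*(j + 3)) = j^2 + 3*j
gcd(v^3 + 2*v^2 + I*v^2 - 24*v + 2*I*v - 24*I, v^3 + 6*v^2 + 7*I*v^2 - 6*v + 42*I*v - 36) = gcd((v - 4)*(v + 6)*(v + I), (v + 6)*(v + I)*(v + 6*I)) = v^2 + v*(6 + I) + 6*I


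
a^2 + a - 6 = (a - 2)*(a + 3)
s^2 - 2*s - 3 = (s - 3)*(s + 1)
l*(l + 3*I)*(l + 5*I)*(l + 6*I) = l^4 + 14*I*l^3 - 63*l^2 - 90*I*l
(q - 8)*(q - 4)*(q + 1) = q^3 - 11*q^2 + 20*q + 32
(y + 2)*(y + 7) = y^2 + 9*y + 14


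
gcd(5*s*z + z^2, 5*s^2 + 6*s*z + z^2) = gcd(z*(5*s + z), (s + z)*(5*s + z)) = 5*s + z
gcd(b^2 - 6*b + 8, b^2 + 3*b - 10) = b - 2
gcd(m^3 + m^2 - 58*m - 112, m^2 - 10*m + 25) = 1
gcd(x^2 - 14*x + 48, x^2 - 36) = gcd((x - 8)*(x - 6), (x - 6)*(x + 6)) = x - 6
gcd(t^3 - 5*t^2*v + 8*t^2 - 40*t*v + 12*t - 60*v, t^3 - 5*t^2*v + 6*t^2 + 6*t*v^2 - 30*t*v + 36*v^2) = t + 6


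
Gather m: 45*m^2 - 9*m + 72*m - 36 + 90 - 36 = 45*m^2 + 63*m + 18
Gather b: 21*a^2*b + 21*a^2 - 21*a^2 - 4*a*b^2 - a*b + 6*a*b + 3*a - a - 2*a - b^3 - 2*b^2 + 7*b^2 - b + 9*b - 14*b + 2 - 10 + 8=-b^3 + b^2*(5 - 4*a) + b*(21*a^2 + 5*a - 6)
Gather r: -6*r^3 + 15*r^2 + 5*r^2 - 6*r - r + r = -6*r^3 + 20*r^2 - 6*r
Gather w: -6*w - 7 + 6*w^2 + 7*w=6*w^2 + w - 7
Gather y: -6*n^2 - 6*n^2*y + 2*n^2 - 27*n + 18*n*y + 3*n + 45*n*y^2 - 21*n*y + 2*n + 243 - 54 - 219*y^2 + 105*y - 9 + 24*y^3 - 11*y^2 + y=-4*n^2 - 22*n + 24*y^3 + y^2*(45*n - 230) + y*(-6*n^2 - 3*n + 106) + 180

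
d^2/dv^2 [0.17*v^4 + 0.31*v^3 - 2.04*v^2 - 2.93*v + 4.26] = 2.04*v^2 + 1.86*v - 4.08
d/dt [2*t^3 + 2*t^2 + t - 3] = 6*t^2 + 4*t + 1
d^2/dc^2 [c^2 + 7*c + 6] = 2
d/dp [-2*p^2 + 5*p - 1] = 5 - 4*p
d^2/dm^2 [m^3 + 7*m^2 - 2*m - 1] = 6*m + 14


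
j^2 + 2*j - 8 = (j - 2)*(j + 4)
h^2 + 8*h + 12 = (h + 2)*(h + 6)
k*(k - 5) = k^2 - 5*k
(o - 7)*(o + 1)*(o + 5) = o^3 - o^2 - 37*o - 35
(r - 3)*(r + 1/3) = r^2 - 8*r/3 - 1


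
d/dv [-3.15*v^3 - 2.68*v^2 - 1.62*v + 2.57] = -9.45*v^2 - 5.36*v - 1.62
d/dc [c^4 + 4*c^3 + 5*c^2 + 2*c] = 4*c^3 + 12*c^2 + 10*c + 2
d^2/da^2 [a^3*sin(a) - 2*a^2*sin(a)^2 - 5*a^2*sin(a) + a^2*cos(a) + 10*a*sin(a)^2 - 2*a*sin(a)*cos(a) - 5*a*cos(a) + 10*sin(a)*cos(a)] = -a^3*sin(a) + 5*sqrt(2)*a^2*sin(a + pi/4) - 4*a^2*cos(2*a) + 2*a*sin(a) - 4*a*sin(2*a) - 15*a*cos(a) + 20*a*cos(2*a) + 2*cos(a) - 2*cos(2*a) - 2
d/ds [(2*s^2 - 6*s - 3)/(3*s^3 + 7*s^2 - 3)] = 3*(-2*s^4 + 12*s^3 + 23*s^2 + 10*s + 6)/(9*s^6 + 42*s^5 + 49*s^4 - 18*s^3 - 42*s^2 + 9)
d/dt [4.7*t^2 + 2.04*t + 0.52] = 9.4*t + 2.04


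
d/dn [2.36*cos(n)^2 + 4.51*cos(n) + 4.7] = -(4.72*cos(n) + 4.51)*sin(n)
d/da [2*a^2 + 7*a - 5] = 4*a + 7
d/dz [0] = 0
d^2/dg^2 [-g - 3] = 0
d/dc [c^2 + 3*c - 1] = 2*c + 3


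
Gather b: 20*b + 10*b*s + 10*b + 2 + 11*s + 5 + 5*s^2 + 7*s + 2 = b*(10*s + 30) + 5*s^2 + 18*s + 9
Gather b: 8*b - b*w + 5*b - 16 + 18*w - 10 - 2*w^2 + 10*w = b*(13 - w) - 2*w^2 + 28*w - 26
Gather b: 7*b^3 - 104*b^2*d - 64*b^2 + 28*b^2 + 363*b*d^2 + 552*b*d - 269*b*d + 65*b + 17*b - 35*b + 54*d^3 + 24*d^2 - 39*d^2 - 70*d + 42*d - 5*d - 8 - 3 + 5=7*b^3 + b^2*(-104*d - 36) + b*(363*d^2 + 283*d + 47) + 54*d^3 - 15*d^2 - 33*d - 6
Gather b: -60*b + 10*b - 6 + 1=-50*b - 5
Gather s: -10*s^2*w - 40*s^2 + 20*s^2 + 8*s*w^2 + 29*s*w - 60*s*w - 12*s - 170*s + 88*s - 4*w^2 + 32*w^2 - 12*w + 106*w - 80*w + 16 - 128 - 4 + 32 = s^2*(-10*w - 20) + s*(8*w^2 - 31*w - 94) + 28*w^2 + 14*w - 84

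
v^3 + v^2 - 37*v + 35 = (v - 5)*(v - 1)*(v + 7)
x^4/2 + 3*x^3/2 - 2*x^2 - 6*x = x*(x/2 + 1)*(x - 2)*(x + 3)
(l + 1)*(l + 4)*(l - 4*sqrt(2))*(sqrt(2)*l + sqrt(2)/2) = sqrt(2)*l^4 - 8*l^3 + 11*sqrt(2)*l^3/2 - 44*l^2 + 13*sqrt(2)*l^2/2 - 52*l + 2*sqrt(2)*l - 16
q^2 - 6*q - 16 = (q - 8)*(q + 2)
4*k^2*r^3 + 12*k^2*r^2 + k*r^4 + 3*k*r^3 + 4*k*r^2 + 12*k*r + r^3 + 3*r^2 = r*(4*k + r)*(r + 3)*(k*r + 1)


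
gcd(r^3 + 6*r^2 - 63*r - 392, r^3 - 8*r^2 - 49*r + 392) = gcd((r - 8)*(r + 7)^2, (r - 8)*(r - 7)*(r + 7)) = r^2 - r - 56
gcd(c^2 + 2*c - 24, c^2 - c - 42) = c + 6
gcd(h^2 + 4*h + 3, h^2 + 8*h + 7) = h + 1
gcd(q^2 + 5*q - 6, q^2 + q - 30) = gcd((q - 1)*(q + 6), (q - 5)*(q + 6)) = q + 6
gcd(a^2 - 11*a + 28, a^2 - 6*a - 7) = a - 7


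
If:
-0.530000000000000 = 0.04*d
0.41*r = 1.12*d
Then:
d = -13.25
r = -36.20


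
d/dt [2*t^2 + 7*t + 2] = 4*t + 7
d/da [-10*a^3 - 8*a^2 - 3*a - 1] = -30*a^2 - 16*a - 3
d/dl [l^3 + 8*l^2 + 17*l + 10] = 3*l^2 + 16*l + 17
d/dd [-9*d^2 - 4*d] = -18*d - 4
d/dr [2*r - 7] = 2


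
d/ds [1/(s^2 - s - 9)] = (1 - 2*s)/(-s^2 + s + 9)^2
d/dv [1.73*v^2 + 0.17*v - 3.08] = 3.46*v + 0.17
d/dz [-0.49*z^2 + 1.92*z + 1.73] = 1.92 - 0.98*z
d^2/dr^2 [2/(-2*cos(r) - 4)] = (cos(r)^2 - 2*cos(r) - 2)/(cos(r) + 2)^3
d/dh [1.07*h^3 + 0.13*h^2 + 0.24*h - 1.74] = 3.21*h^2 + 0.26*h + 0.24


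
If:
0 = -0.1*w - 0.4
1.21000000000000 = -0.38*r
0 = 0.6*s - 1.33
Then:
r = -3.18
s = 2.22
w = -4.00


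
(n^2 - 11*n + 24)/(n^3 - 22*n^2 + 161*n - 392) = (n - 3)/(n^2 - 14*n + 49)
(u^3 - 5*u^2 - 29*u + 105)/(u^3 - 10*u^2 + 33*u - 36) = (u^2 - 2*u - 35)/(u^2 - 7*u + 12)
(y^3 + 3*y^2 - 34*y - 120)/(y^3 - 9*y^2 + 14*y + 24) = (y^2 + 9*y + 20)/(y^2 - 3*y - 4)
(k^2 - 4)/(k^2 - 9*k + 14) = (k + 2)/(k - 7)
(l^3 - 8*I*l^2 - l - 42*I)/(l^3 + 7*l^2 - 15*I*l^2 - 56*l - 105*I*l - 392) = (l^2 - I*l + 6)/(l^2 + l*(7 - 8*I) - 56*I)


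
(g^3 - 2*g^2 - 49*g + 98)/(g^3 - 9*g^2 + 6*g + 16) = (g^2 - 49)/(g^2 - 7*g - 8)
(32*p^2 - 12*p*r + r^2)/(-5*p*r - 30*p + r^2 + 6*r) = (-32*p^2 + 12*p*r - r^2)/(5*p*r + 30*p - r^2 - 6*r)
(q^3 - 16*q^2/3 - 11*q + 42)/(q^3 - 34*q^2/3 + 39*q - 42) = (q + 3)/(q - 3)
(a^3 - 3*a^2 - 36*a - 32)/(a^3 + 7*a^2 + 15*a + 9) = (a^2 - 4*a - 32)/(a^2 + 6*a + 9)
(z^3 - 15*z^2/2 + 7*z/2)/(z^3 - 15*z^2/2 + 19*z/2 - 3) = z*(z - 7)/(z^2 - 7*z + 6)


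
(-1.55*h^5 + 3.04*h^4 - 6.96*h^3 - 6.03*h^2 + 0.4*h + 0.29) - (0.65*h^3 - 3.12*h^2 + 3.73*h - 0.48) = -1.55*h^5 + 3.04*h^4 - 7.61*h^3 - 2.91*h^2 - 3.33*h + 0.77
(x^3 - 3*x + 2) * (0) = 0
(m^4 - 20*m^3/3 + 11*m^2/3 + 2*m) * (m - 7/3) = m^5 - 9*m^4 + 173*m^3/9 - 59*m^2/9 - 14*m/3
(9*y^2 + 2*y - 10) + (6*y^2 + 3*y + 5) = 15*y^2 + 5*y - 5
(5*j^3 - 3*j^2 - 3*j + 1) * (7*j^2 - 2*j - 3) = 35*j^5 - 31*j^4 - 30*j^3 + 22*j^2 + 7*j - 3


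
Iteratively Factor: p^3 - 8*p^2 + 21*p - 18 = (p - 3)*(p^2 - 5*p + 6) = (p - 3)*(p - 2)*(p - 3)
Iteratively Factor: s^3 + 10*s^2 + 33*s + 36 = (s + 3)*(s^2 + 7*s + 12) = (s + 3)^2*(s + 4)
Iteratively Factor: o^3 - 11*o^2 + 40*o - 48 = (o - 4)*(o^2 - 7*o + 12) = (o - 4)^2*(o - 3)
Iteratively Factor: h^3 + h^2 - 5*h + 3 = (h - 1)*(h^2 + 2*h - 3) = (h - 1)^2*(h + 3)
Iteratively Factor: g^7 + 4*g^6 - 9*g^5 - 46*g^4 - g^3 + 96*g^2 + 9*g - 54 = (g - 3)*(g^6 + 7*g^5 + 12*g^4 - 10*g^3 - 31*g^2 + 3*g + 18) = (g - 3)*(g + 2)*(g^5 + 5*g^4 + 2*g^3 - 14*g^2 - 3*g + 9) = (g - 3)*(g - 1)*(g + 2)*(g^4 + 6*g^3 + 8*g^2 - 6*g - 9) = (g - 3)*(g - 1)*(g + 2)*(g + 3)*(g^3 + 3*g^2 - g - 3) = (g - 3)*(g - 1)^2*(g + 2)*(g + 3)*(g^2 + 4*g + 3) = (g - 3)*(g - 1)^2*(g + 1)*(g + 2)*(g + 3)*(g + 3)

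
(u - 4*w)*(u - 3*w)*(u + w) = u^3 - 6*u^2*w + 5*u*w^2 + 12*w^3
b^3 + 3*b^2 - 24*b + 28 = (b - 2)^2*(b + 7)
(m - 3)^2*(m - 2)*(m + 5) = m^4 - 3*m^3 - 19*m^2 + 87*m - 90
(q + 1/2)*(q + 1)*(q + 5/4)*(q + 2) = q^4 + 19*q^3/4 + 63*q^2/8 + 43*q/8 + 5/4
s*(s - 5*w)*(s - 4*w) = s^3 - 9*s^2*w + 20*s*w^2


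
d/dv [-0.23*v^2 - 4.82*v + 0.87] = -0.46*v - 4.82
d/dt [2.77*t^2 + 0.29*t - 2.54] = 5.54*t + 0.29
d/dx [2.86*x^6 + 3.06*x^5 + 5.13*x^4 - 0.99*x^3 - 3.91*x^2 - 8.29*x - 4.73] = 17.16*x^5 + 15.3*x^4 + 20.52*x^3 - 2.97*x^2 - 7.82*x - 8.29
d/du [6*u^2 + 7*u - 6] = 12*u + 7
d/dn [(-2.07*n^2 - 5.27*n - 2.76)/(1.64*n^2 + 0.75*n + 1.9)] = (7.0903*n^2 + 1.1868*n - 7.943)/(2.6896*n^4 + 2.46*n^3 + 6.7945*n^2 + 2.85*n + 3.61)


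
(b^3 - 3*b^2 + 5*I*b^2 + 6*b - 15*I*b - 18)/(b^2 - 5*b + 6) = (b^2 + 5*I*b + 6)/(b - 2)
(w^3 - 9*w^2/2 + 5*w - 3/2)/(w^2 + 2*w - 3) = (2*w^2 - 7*w + 3)/(2*(w + 3))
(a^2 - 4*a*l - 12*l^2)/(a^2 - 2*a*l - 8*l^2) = (a - 6*l)/(a - 4*l)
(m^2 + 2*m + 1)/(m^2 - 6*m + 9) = (m^2 + 2*m + 1)/(m^2 - 6*m + 9)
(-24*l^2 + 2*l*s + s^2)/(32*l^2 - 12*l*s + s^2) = (6*l + s)/(-8*l + s)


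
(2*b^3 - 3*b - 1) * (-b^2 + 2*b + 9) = -2*b^5 + 4*b^4 + 21*b^3 - 5*b^2 - 29*b - 9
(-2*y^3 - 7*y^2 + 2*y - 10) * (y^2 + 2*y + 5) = -2*y^5 - 11*y^4 - 22*y^3 - 41*y^2 - 10*y - 50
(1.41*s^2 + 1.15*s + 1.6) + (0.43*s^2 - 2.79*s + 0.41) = 1.84*s^2 - 1.64*s + 2.01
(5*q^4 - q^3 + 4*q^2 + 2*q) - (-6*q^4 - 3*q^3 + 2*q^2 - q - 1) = 11*q^4 + 2*q^3 + 2*q^2 + 3*q + 1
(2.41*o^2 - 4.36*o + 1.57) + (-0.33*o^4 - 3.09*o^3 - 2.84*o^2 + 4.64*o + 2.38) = -0.33*o^4 - 3.09*o^3 - 0.43*o^2 + 0.279999999999999*o + 3.95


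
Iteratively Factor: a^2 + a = (a)*(a + 1)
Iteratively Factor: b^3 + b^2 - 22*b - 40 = (b + 4)*(b^2 - 3*b - 10) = (b + 2)*(b + 4)*(b - 5)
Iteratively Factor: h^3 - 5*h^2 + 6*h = (h - 3)*(h^2 - 2*h) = (h - 3)*(h - 2)*(h)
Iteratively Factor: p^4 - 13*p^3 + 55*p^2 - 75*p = (p - 3)*(p^3 - 10*p^2 + 25*p) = (p - 5)*(p - 3)*(p^2 - 5*p) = p*(p - 5)*(p - 3)*(p - 5)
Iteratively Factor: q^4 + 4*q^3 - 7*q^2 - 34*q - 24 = (q + 1)*(q^3 + 3*q^2 - 10*q - 24) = (q + 1)*(q + 4)*(q^2 - q - 6) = (q + 1)*(q + 2)*(q + 4)*(q - 3)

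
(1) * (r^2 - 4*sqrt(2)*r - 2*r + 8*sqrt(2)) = r^2 - 4*sqrt(2)*r - 2*r + 8*sqrt(2)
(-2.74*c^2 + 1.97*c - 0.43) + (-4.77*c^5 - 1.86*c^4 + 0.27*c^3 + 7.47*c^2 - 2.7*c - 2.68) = -4.77*c^5 - 1.86*c^4 + 0.27*c^3 + 4.73*c^2 - 0.73*c - 3.11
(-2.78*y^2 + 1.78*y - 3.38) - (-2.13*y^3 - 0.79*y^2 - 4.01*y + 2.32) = 2.13*y^3 - 1.99*y^2 + 5.79*y - 5.7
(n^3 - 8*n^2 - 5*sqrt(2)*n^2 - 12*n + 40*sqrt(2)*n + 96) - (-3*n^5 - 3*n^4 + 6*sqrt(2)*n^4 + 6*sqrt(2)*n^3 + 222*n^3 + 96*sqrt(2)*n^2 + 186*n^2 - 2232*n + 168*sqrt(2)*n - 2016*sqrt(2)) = 3*n^5 - 6*sqrt(2)*n^4 + 3*n^4 - 221*n^3 - 6*sqrt(2)*n^3 - 194*n^2 - 101*sqrt(2)*n^2 - 128*sqrt(2)*n + 2220*n + 96 + 2016*sqrt(2)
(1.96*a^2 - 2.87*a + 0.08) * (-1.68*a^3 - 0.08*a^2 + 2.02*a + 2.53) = -3.2928*a^5 + 4.6648*a^4 + 4.0544*a^3 - 0.845000000000002*a^2 - 7.0995*a + 0.2024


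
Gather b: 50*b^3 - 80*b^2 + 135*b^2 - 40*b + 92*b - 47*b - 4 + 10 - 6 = 50*b^3 + 55*b^2 + 5*b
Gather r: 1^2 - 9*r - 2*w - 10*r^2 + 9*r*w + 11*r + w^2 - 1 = -10*r^2 + r*(9*w + 2) + w^2 - 2*w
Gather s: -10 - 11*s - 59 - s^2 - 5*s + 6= -s^2 - 16*s - 63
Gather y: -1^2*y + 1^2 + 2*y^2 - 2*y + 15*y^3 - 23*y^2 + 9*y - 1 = 15*y^3 - 21*y^2 + 6*y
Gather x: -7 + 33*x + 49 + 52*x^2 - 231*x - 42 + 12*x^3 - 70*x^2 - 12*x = 12*x^3 - 18*x^2 - 210*x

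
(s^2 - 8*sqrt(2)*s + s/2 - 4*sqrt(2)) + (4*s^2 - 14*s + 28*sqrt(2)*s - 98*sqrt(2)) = 5*s^2 - 27*s/2 + 20*sqrt(2)*s - 102*sqrt(2)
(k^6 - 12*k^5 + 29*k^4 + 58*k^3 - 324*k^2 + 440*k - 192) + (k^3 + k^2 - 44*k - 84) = k^6 - 12*k^5 + 29*k^4 + 59*k^3 - 323*k^2 + 396*k - 276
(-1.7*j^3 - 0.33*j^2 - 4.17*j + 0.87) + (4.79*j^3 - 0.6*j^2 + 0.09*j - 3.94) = 3.09*j^3 - 0.93*j^2 - 4.08*j - 3.07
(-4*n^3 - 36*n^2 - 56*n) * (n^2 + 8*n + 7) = -4*n^5 - 68*n^4 - 372*n^3 - 700*n^2 - 392*n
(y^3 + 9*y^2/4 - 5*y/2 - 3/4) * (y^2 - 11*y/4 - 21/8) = y^5 - y^4/2 - 181*y^3/16 + 7*y^2/32 + 69*y/8 + 63/32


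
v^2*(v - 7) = v^3 - 7*v^2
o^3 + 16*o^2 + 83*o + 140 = (o + 4)*(o + 5)*(o + 7)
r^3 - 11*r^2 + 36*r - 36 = (r - 6)*(r - 3)*(r - 2)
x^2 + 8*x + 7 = (x + 1)*(x + 7)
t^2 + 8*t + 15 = (t + 3)*(t + 5)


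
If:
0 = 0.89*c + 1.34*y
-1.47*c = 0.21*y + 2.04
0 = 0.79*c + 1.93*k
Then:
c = -1.53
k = 0.63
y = 1.02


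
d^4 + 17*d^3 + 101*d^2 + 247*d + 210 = (d + 2)*(d + 3)*(d + 5)*(d + 7)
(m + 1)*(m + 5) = m^2 + 6*m + 5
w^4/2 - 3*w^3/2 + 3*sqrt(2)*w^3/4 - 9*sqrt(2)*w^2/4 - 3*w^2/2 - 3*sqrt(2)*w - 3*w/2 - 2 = (w - 4)*(w + sqrt(2))*(sqrt(2)*w/2 + 1/2)*(sqrt(2)*w/2 + sqrt(2)/2)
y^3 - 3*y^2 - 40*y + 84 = (y - 7)*(y - 2)*(y + 6)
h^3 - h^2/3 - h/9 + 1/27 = (h - 1/3)^2*(h + 1/3)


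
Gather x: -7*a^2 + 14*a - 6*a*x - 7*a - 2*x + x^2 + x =-7*a^2 + 7*a + x^2 + x*(-6*a - 1)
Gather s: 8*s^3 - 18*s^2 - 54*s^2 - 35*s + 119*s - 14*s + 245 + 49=8*s^3 - 72*s^2 + 70*s + 294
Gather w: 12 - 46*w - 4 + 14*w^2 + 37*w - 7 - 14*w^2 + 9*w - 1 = 0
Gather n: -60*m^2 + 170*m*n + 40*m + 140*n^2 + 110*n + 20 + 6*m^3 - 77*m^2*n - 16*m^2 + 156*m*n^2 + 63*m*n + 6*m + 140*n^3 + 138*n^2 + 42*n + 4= 6*m^3 - 76*m^2 + 46*m + 140*n^3 + n^2*(156*m + 278) + n*(-77*m^2 + 233*m + 152) + 24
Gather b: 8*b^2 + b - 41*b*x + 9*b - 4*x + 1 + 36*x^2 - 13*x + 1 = 8*b^2 + b*(10 - 41*x) + 36*x^2 - 17*x + 2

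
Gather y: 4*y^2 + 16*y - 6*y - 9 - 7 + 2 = 4*y^2 + 10*y - 14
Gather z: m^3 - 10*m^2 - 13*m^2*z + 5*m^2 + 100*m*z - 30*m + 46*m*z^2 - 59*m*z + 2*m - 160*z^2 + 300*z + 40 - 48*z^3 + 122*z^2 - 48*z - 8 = m^3 - 5*m^2 - 28*m - 48*z^3 + z^2*(46*m - 38) + z*(-13*m^2 + 41*m + 252) + 32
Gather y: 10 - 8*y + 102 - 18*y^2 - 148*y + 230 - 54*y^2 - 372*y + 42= -72*y^2 - 528*y + 384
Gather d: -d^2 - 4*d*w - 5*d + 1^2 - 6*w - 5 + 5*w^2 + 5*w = -d^2 + d*(-4*w - 5) + 5*w^2 - w - 4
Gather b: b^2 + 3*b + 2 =b^2 + 3*b + 2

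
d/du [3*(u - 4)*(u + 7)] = 6*u + 9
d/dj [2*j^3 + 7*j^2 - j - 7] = 6*j^2 + 14*j - 1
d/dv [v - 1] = 1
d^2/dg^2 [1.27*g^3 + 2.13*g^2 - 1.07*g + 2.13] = 7.62*g + 4.26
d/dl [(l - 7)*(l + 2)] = 2*l - 5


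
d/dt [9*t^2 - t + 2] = 18*t - 1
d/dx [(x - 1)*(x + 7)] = 2*x + 6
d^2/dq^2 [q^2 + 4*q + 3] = 2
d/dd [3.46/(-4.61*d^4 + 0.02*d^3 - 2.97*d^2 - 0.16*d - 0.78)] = (63.8024*d^3 - 0.2076*d^2 + 20.5524*d + 0.5536)/(4.61*d^4 - 0.02*d^3 + 2.97*d^2 + 0.16*d + 0.78)^2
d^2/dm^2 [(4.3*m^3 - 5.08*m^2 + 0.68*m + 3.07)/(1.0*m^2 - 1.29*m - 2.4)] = (1.4210854715202e-14*m^4 + 23.20486*m^3 + 25.1447999999999*m^2 + 134.6382*m - 37.778586)/(1.0*m^6 - 3.87*m^5 - 2.2077*m^4 + 16.429311*m^3 + 5.29848*m^2 - 22.2912*m - 13.824)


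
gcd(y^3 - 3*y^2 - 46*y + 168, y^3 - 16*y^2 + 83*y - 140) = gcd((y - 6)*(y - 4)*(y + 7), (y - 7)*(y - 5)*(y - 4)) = y - 4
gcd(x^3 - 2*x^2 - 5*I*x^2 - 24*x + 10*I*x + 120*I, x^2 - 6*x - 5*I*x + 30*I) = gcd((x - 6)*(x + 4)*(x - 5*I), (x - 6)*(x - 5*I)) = x^2 + x*(-6 - 5*I) + 30*I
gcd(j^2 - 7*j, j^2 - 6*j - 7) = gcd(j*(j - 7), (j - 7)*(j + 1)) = j - 7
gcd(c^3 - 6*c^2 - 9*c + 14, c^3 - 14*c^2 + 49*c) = c - 7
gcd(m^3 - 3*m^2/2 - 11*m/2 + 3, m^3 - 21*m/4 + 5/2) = m - 1/2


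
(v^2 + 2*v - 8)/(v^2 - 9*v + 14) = (v + 4)/(v - 7)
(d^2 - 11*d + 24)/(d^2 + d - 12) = (d - 8)/(d + 4)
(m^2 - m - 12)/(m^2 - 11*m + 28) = (m + 3)/(m - 7)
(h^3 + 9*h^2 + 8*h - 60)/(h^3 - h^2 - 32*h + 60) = (h + 5)/(h - 5)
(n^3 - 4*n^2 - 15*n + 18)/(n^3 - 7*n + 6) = (n - 6)/(n - 2)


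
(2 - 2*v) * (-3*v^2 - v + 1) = 6*v^3 - 4*v^2 - 4*v + 2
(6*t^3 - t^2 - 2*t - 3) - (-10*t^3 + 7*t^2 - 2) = 16*t^3 - 8*t^2 - 2*t - 1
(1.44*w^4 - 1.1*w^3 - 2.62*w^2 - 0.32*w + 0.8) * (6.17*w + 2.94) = 8.8848*w^5 - 2.5534*w^4 - 19.3994*w^3 - 9.6772*w^2 + 3.9952*w + 2.352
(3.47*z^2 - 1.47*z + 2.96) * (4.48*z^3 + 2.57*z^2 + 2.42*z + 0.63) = 15.5456*z^5 + 2.3323*z^4 + 17.8803*z^3 + 6.2359*z^2 + 6.2371*z + 1.8648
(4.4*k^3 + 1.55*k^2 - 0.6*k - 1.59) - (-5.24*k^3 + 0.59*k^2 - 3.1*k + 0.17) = 9.64*k^3 + 0.96*k^2 + 2.5*k - 1.76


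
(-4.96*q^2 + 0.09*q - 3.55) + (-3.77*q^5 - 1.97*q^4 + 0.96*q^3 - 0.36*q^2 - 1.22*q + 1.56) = -3.77*q^5 - 1.97*q^4 + 0.96*q^3 - 5.32*q^2 - 1.13*q - 1.99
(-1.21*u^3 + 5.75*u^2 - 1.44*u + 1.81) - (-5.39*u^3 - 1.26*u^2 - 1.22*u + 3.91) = 4.18*u^3 + 7.01*u^2 - 0.22*u - 2.1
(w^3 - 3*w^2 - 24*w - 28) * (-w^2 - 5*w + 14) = -w^5 - 2*w^4 + 53*w^3 + 106*w^2 - 196*w - 392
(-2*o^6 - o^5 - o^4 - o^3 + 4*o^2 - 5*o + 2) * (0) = 0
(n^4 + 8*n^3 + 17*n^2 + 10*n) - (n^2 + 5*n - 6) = n^4 + 8*n^3 + 16*n^2 + 5*n + 6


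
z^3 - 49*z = z*(z - 7)*(z + 7)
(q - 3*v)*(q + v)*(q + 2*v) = q^3 - 7*q*v^2 - 6*v^3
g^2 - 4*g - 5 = (g - 5)*(g + 1)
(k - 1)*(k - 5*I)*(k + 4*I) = k^3 - k^2 - I*k^2 + 20*k + I*k - 20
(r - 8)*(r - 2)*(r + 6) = r^3 - 4*r^2 - 44*r + 96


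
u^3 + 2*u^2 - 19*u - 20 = (u - 4)*(u + 1)*(u + 5)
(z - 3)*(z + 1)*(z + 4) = z^3 + 2*z^2 - 11*z - 12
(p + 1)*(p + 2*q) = p^2 + 2*p*q + p + 2*q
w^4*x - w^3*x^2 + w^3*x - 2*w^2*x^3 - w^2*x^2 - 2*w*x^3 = w*(w - 2*x)*(w + x)*(w*x + x)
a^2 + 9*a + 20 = (a + 4)*(a + 5)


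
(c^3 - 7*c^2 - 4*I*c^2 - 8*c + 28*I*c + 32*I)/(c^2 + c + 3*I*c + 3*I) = (c^2 - 4*c*(2 + I) + 32*I)/(c + 3*I)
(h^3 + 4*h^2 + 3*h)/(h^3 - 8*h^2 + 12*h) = (h^2 + 4*h + 3)/(h^2 - 8*h + 12)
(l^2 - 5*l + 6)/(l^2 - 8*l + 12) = (l - 3)/(l - 6)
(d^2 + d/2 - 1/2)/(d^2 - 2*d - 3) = (d - 1/2)/(d - 3)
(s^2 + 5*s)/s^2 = (s + 5)/s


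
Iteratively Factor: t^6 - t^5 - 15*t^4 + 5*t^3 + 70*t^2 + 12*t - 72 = (t + 2)*(t^5 - 3*t^4 - 9*t^3 + 23*t^2 + 24*t - 36) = (t + 2)^2*(t^4 - 5*t^3 + t^2 + 21*t - 18) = (t + 2)^3*(t^3 - 7*t^2 + 15*t - 9) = (t - 3)*(t + 2)^3*(t^2 - 4*t + 3) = (t - 3)^2*(t + 2)^3*(t - 1)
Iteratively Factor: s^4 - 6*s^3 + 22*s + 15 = (s - 3)*(s^3 - 3*s^2 - 9*s - 5) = (s - 5)*(s - 3)*(s^2 + 2*s + 1) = (s - 5)*(s - 3)*(s + 1)*(s + 1)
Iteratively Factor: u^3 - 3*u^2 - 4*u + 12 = (u + 2)*(u^2 - 5*u + 6) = (u - 3)*(u + 2)*(u - 2)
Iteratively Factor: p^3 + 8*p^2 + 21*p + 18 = (p + 2)*(p^2 + 6*p + 9) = (p + 2)*(p + 3)*(p + 3)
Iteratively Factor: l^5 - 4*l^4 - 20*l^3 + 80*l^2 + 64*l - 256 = (l - 2)*(l^4 - 2*l^3 - 24*l^2 + 32*l + 128) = (l - 4)*(l - 2)*(l^3 + 2*l^2 - 16*l - 32) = (l - 4)*(l - 2)*(l + 4)*(l^2 - 2*l - 8) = (l - 4)^2*(l - 2)*(l + 4)*(l + 2)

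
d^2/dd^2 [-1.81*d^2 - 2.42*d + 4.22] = -3.62000000000000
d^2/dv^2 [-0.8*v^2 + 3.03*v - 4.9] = -1.60000000000000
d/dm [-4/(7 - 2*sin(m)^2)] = -8*sin(2*m)/(cos(2*m) + 6)^2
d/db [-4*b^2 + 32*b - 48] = 32 - 8*b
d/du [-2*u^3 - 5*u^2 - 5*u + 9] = -6*u^2 - 10*u - 5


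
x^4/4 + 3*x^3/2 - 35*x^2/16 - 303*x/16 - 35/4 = (x/4 + 1)*(x - 7/2)*(x + 1/2)*(x + 5)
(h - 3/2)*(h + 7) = h^2 + 11*h/2 - 21/2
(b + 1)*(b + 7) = b^2 + 8*b + 7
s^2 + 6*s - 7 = (s - 1)*(s + 7)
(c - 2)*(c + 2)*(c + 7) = c^3 + 7*c^2 - 4*c - 28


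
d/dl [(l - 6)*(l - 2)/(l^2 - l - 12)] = (7*l^2 - 48*l + 108)/(l^4 - 2*l^3 - 23*l^2 + 24*l + 144)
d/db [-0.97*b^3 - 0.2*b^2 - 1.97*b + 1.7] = -2.91*b^2 - 0.4*b - 1.97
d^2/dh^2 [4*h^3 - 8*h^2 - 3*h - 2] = 24*h - 16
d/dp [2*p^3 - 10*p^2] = 2*p*(3*p - 10)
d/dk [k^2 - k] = 2*k - 1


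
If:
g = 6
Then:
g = 6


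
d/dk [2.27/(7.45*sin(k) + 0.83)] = -16.9115*cos(k)/(7.45*sin(k) + 0.83)^2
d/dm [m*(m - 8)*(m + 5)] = 3*m^2 - 6*m - 40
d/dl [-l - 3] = -1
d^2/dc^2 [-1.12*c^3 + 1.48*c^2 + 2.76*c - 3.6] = 2.96 - 6.72*c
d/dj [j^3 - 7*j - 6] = 3*j^2 - 7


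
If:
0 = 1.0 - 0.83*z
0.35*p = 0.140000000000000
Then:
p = 0.40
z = 1.20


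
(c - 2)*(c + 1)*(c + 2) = c^3 + c^2 - 4*c - 4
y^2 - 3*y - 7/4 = (y - 7/2)*(y + 1/2)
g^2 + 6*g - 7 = (g - 1)*(g + 7)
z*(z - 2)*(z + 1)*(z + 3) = z^4 + 2*z^3 - 5*z^2 - 6*z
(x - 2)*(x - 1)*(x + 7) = x^3 + 4*x^2 - 19*x + 14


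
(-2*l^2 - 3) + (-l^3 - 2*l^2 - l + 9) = -l^3 - 4*l^2 - l + 6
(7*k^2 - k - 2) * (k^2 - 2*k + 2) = 7*k^4 - 15*k^3 + 14*k^2 + 2*k - 4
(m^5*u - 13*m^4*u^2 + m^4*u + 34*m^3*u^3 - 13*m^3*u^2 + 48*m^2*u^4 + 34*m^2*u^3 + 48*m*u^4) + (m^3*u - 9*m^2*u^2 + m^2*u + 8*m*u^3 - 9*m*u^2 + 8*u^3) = m^5*u - 13*m^4*u^2 + m^4*u + 34*m^3*u^3 - 13*m^3*u^2 + m^3*u + 48*m^2*u^4 + 34*m^2*u^3 - 9*m^2*u^2 + m^2*u + 48*m*u^4 + 8*m*u^3 - 9*m*u^2 + 8*u^3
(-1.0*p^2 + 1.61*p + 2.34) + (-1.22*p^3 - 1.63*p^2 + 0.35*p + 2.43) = -1.22*p^3 - 2.63*p^2 + 1.96*p + 4.77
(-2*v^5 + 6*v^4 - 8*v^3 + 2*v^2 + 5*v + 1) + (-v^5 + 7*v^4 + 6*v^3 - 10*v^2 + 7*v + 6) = -3*v^5 + 13*v^4 - 2*v^3 - 8*v^2 + 12*v + 7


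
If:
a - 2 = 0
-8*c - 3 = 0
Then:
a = 2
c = -3/8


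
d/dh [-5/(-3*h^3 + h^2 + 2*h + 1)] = 5*(-9*h^2 + 2*h + 2)/(-3*h^3 + h^2 + 2*h + 1)^2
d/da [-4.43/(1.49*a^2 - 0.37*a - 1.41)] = (13.2014*a - 1.6391)/(-1.49*a^2 + 0.37*a + 1.41)^2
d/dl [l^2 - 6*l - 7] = 2*l - 6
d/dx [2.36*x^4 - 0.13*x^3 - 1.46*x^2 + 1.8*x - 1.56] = 9.44*x^3 - 0.39*x^2 - 2.92*x + 1.8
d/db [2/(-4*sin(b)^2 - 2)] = 2*sin(2*b)/(2 - cos(2*b))^2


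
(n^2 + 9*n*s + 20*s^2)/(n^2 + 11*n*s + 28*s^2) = (n + 5*s)/(n + 7*s)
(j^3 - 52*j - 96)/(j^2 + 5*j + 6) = (j^2 - 2*j - 48)/(j + 3)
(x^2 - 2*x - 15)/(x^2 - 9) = (x - 5)/(x - 3)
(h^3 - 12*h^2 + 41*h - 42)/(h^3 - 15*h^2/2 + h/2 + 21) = 2*(h - 3)/(2*h + 3)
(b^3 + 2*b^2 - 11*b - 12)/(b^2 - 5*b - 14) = (-b^3 - 2*b^2 + 11*b + 12)/(-b^2 + 5*b + 14)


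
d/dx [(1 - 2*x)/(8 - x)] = -15/(x - 8)^2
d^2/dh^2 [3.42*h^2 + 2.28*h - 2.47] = 6.84000000000000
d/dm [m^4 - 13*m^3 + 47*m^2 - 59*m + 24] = 4*m^3 - 39*m^2 + 94*m - 59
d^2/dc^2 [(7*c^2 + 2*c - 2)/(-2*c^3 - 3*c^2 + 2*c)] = 4*(-14*c^6 - 12*c^5 - 36*c^4 + 14*c^3 + 15*c^2 - 18*c + 4)/(c^3*(8*c^6 + 36*c^5 + 30*c^4 - 45*c^3 - 30*c^2 + 36*c - 8))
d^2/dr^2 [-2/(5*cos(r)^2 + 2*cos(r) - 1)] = (200*sin(r)^4 - 148*sin(r)^2 - 71*cos(r) + 15*cos(3*r) - 88)/(-5*sin(r)^2 + 2*cos(r) + 4)^3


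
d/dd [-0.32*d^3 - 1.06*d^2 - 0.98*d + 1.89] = -0.96*d^2 - 2.12*d - 0.98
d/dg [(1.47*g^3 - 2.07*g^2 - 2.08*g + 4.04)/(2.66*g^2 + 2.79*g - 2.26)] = (3.9102*g^4 + 8.2026*g^3 - 10.2091*g^2 - 12.1364*g - 6.5708)/(7.0756*g^4 + 14.8428*g^3 - 4.2391*g^2 - 12.6108*g + 5.1076)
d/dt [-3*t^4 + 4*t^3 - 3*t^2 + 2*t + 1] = -12*t^3 + 12*t^2 - 6*t + 2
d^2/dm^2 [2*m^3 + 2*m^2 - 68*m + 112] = 12*m + 4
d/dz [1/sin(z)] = -cos(z)/sin(z)^2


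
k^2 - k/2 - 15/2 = (k - 3)*(k + 5/2)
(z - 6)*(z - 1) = z^2 - 7*z + 6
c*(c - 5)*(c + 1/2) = c^3 - 9*c^2/2 - 5*c/2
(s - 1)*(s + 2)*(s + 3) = s^3 + 4*s^2 + s - 6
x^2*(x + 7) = x^3 + 7*x^2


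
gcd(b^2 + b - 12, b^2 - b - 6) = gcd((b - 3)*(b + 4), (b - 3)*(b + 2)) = b - 3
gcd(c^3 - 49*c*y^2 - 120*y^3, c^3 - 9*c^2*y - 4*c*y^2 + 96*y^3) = -c^2 + 5*c*y + 24*y^2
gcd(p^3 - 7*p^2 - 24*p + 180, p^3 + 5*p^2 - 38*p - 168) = p - 6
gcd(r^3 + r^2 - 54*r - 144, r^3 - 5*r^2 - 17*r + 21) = r + 3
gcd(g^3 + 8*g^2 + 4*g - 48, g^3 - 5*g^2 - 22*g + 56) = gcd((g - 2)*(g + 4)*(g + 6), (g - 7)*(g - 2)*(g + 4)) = g^2 + 2*g - 8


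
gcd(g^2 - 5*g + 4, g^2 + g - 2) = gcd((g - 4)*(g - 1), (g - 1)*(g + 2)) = g - 1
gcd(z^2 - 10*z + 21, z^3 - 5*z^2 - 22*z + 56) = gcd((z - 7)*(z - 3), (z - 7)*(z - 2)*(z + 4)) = z - 7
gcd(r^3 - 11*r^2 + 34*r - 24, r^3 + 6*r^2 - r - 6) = r - 1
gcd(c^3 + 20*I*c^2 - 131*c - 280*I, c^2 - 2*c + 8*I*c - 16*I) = c + 8*I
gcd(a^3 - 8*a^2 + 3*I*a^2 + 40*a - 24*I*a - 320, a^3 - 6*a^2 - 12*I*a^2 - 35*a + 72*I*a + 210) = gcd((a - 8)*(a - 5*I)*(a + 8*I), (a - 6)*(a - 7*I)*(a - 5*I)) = a - 5*I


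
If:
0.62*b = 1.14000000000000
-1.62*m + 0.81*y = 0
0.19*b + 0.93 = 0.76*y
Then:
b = 1.84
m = 0.84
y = 1.68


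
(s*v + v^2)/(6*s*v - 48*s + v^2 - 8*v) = v*(s + v)/(6*s*v - 48*s + v^2 - 8*v)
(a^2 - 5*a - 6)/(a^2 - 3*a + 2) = (a^2 - 5*a - 6)/(a^2 - 3*a + 2)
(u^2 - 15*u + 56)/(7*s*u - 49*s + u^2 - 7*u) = (u - 8)/(7*s + u)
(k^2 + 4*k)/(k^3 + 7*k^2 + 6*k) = (k + 4)/(k^2 + 7*k + 6)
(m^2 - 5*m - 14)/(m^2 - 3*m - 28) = (m + 2)/(m + 4)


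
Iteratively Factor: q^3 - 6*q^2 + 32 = (q - 4)*(q^2 - 2*q - 8) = (q - 4)^2*(q + 2)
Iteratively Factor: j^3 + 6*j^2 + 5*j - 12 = (j - 1)*(j^2 + 7*j + 12) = (j - 1)*(j + 3)*(j + 4)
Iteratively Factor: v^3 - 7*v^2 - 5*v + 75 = (v - 5)*(v^2 - 2*v - 15) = (v - 5)*(v + 3)*(v - 5)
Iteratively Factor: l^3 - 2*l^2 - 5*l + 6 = (l - 1)*(l^2 - l - 6) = (l - 3)*(l - 1)*(l + 2)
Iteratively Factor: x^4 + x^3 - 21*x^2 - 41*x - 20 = (x + 4)*(x^3 - 3*x^2 - 9*x - 5) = (x + 1)*(x + 4)*(x^2 - 4*x - 5) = (x + 1)^2*(x + 4)*(x - 5)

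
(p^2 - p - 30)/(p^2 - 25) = (p - 6)/(p - 5)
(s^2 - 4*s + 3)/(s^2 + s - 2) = (s - 3)/(s + 2)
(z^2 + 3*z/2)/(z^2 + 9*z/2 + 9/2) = z/(z + 3)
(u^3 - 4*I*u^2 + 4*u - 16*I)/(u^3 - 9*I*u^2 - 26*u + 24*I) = (u + 2*I)/(u - 3*I)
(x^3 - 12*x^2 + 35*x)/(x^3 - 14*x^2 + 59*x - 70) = x/(x - 2)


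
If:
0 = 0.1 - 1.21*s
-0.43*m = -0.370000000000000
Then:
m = 0.86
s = 0.08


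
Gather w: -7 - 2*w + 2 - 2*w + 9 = 4 - 4*w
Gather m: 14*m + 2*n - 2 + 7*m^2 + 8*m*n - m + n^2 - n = 7*m^2 + m*(8*n + 13) + n^2 + n - 2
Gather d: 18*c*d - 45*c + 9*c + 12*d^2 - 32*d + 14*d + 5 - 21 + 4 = -36*c + 12*d^2 + d*(18*c - 18) - 12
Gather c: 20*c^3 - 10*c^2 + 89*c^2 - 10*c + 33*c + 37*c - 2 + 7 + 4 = 20*c^3 + 79*c^2 + 60*c + 9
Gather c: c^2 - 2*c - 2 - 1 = c^2 - 2*c - 3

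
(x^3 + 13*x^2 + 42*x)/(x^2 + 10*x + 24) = x*(x + 7)/(x + 4)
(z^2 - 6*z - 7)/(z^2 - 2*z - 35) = (z + 1)/(z + 5)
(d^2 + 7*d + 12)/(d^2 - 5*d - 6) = (d^2 + 7*d + 12)/(d^2 - 5*d - 6)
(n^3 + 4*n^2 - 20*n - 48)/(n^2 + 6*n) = n - 2 - 8/n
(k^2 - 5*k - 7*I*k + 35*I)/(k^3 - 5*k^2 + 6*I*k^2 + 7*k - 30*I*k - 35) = (k - 7*I)/(k^2 + 6*I*k + 7)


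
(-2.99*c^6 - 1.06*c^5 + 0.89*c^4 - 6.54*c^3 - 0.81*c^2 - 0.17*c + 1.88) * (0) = 0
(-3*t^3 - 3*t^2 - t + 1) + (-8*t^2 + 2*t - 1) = -3*t^3 - 11*t^2 + t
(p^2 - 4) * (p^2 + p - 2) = p^4 + p^3 - 6*p^2 - 4*p + 8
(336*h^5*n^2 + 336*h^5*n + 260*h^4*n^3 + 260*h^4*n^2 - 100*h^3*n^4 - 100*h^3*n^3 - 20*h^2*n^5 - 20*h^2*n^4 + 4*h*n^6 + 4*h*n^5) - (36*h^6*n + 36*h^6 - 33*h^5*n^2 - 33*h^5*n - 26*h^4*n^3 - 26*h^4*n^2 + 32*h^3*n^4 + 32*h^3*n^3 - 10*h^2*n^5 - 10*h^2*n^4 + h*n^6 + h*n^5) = -36*h^6*n - 36*h^6 + 369*h^5*n^2 + 369*h^5*n + 286*h^4*n^3 + 286*h^4*n^2 - 132*h^3*n^4 - 132*h^3*n^3 - 10*h^2*n^5 - 10*h^2*n^4 + 3*h*n^6 + 3*h*n^5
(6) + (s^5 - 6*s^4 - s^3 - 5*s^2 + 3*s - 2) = s^5 - 6*s^4 - s^3 - 5*s^2 + 3*s + 4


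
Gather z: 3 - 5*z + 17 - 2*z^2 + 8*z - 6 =-2*z^2 + 3*z + 14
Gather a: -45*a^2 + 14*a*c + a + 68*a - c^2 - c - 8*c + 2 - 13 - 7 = -45*a^2 + a*(14*c + 69) - c^2 - 9*c - 18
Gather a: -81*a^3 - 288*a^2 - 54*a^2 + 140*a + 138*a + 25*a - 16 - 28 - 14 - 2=-81*a^3 - 342*a^2 + 303*a - 60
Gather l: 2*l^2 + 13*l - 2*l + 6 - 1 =2*l^2 + 11*l + 5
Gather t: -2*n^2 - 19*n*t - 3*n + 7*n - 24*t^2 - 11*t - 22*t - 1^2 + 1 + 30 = -2*n^2 + 4*n - 24*t^2 + t*(-19*n - 33) + 30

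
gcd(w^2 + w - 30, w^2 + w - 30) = w^2 + w - 30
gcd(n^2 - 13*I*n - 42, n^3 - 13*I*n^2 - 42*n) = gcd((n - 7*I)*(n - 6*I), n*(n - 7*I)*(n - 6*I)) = n^2 - 13*I*n - 42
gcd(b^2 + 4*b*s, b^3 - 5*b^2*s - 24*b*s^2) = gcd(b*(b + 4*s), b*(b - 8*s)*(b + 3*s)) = b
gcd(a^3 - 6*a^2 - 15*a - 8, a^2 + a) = a + 1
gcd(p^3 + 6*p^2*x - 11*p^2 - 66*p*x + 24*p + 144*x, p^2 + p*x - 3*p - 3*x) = p - 3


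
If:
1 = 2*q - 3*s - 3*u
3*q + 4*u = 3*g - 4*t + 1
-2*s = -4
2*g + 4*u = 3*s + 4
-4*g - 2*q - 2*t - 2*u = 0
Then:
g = -33/41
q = 322/41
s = 2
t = -375/41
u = 119/41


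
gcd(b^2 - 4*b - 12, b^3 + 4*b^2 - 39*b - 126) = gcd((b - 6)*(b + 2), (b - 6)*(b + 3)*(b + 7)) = b - 6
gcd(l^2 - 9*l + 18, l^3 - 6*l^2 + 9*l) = l - 3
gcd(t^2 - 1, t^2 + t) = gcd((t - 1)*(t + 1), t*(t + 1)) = t + 1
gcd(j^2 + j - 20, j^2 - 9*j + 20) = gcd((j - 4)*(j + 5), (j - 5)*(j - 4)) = j - 4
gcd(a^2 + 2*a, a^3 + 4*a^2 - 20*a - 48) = a + 2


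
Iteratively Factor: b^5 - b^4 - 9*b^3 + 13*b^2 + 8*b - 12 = (b - 2)*(b^4 + b^3 - 7*b^2 - b + 6) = (b - 2)^2*(b^3 + 3*b^2 - b - 3) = (b - 2)^2*(b - 1)*(b^2 + 4*b + 3) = (b - 2)^2*(b - 1)*(b + 3)*(b + 1)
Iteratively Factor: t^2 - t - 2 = (t + 1)*(t - 2)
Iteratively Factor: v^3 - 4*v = (v)*(v^2 - 4) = v*(v + 2)*(v - 2)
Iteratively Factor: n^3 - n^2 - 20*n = (n)*(n^2 - n - 20) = n*(n - 5)*(n + 4)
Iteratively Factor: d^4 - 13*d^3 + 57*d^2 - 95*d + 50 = (d - 1)*(d^3 - 12*d^2 + 45*d - 50) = (d - 5)*(d - 1)*(d^2 - 7*d + 10) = (d - 5)^2*(d - 1)*(d - 2)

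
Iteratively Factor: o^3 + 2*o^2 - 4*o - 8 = (o - 2)*(o^2 + 4*o + 4) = (o - 2)*(o + 2)*(o + 2)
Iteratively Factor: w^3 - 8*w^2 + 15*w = (w - 3)*(w^2 - 5*w) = (w - 5)*(w - 3)*(w)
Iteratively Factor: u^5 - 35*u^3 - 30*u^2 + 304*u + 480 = (u + 2)*(u^4 - 2*u^3 - 31*u^2 + 32*u + 240) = (u + 2)*(u + 3)*(u^3 - 5*u^2 - 16*u + 80) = (u - 4)*(u + 2)*(u + 3)*(u^2 - u - 20) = (u - 5)*(u - 4)*(u + 2)*(u + 3)*(u + 4)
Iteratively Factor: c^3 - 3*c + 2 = (c - 1)*(c^2 + c - 2) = (c - 1)^2*(c + 2)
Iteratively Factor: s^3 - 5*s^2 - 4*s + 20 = (s - 5)*(s^2 - 4) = (s - 5)*(s + 2)*(s - 2)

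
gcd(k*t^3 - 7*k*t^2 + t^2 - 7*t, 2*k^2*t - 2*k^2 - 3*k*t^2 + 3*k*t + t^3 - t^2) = 1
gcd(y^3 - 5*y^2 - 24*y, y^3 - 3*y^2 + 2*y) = y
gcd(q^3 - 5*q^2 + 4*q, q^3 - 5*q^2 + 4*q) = q^3 - 5*q^2 + 4*q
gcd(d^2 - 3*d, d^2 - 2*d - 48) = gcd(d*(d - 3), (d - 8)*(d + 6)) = 1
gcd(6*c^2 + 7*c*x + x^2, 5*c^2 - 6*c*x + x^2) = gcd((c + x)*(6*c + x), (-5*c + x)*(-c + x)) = 1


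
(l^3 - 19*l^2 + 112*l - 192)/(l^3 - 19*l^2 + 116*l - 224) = (l^2 - 11*l + 24)/(l^2 - 11*l + 28)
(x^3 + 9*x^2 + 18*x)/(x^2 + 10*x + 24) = x*(x + 3)/(x + 4)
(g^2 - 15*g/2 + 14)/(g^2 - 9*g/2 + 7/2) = (g - 4)/(g - 1)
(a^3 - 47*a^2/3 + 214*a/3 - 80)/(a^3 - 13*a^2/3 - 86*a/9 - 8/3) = 3*(3*a^2 - 29*a + 40)/(9*a^2 + 15*a + 4)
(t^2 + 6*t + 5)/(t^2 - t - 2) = (t + 5)/(t - 2)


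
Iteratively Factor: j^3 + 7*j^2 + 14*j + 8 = (j + 4)*(j^2 + 3*j + 2) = (j + 2)*(j + 4)*(j + 1)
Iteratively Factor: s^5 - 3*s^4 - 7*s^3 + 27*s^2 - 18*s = (s - 3)*(s^4 - 7*s^2 + 6*s) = (s - 3)*(s - 1)*(s^3 + s^2 - 6*s) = s*(s - 3)*(s - 1)*(s^2 + s - 6) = s*(s - 3)*(s - 1)*(s + 3)*(s - 2)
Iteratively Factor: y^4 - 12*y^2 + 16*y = (y - 2)*(y^3 + 2*y^2 - 8*y) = y*(y - 2)*(y^2 + 2*y - 8) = y*(y - 2)^2*(y + 4)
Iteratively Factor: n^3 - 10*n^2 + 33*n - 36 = (n - 4)*(n^2 - 6*n + 9) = (n - 4)*(n - 3)*(n - 3)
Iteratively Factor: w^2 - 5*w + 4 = (w - 1)*(w - 4)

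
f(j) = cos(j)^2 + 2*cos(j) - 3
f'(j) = -2*sin(j)*cos(j) - 2*sin(j)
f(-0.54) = -0.55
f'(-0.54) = 1.91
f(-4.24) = -3.70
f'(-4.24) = -0.97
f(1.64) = -3.13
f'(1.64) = -1.86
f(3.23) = -4.00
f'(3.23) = 0.00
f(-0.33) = -0.21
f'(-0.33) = 1.26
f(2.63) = -3.98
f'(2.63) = -0.13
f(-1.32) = -2.44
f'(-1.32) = 2.42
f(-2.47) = -3.95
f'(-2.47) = 0.27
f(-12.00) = -0.60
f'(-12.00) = -1.98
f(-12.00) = -0.60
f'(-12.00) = -1.98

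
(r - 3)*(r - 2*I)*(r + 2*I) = r^3 - 3*r^2 + 4*r - 12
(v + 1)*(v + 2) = v^2 + 3*v + 2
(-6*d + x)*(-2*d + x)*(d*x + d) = 12*d^3*x + 12*d^3 - 8*d^2*x^2 - 8*d^2*x + d*x^3 + d*x^2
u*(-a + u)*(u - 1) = -a*u^2 + a*u + u^3 - u^2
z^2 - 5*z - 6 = (z - 6)*(z + 1)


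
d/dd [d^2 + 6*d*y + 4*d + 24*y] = 2*d + 6*y + 4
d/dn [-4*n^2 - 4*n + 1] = -8*n - 4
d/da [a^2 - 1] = 2*a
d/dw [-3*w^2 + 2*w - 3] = 2 - 6*w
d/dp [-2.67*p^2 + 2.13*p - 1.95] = 2.13 - 5.34*p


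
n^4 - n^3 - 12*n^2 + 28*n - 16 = (n - 2)^2*(n - 1)*(n + 4)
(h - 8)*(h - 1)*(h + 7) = h^3 - 2*h^2 - 55*h + 56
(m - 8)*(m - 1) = m^2 - 9*m + 8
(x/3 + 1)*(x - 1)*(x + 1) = x^3/3 + x^2 - x/3 - 1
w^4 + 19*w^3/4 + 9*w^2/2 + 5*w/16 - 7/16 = (w - 1/4)*(w + 1/2)*(w + 1)*(w + 7/2)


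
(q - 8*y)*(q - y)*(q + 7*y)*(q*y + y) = q^4*y - 2*q^3*y^2 + q^3*y - 55*q^2*y^3 - 2*q^2*y^2 + 56*q*y^4 - 55*q*y^3 + 56*y^4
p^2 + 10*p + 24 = (p + 4)*(p + 6)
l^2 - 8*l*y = l*(l - 8*y)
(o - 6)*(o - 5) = o^2 - 11*o + 30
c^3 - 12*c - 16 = (c - 4)*(c + 2)^2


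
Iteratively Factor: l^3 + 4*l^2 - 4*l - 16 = (l + 2)*(l^2 + 2*l - 8) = (l - 2)*(l + 2)*(l + 4)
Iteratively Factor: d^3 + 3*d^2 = (d + 3)*(d^2) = d*(d + 3)*(d)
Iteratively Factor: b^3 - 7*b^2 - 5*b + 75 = (b - 5)*(b^2 - 2*b - 15) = (b - 5)*(b + 3)*(b - 5)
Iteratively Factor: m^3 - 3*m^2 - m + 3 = (m - 3)*(m^2 - 1) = (m - 3)*(m - 1)*(m + 1)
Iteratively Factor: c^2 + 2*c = (c)*(c + 2)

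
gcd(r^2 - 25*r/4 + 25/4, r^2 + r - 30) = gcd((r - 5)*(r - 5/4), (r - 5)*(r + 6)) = r - 5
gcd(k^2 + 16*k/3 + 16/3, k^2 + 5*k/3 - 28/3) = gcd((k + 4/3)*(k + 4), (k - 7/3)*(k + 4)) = k + 4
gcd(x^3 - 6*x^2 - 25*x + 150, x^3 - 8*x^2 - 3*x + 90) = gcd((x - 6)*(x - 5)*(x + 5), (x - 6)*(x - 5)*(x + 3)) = x^2 - 11*x + 30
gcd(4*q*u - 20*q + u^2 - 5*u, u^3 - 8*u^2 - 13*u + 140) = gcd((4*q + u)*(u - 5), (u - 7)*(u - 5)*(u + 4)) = u - 5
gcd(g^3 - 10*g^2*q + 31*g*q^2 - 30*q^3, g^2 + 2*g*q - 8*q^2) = -g + 2*q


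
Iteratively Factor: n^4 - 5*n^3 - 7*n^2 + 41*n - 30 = (n - 1)*(n^3 - 4*n^2 - 11*n + 30) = (n - 5)*(n - 1)*(n^2 + n - 6) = (n - 5)*(n - 1)*(n + 3)*(n - 2)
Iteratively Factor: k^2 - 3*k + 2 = (k - 1)*(k - 2)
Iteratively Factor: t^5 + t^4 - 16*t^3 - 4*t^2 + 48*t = (t - 2)*(t^4 + 3*t^3 - 10*t^2 - 24*t) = (t - 2)*(t + 4)*(t^3 - t^2 - 6*t) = (t - 3)*(t - 2)*(t + 4)*(t^2 + 2*t) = (t - 3)*(t - 2)*(t + 2)*(t + 4)*(t)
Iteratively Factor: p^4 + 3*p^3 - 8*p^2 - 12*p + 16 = (p + 2)*(p^3 + p^2 - 10*p + 8) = (p - 1)*(p + 2)*(p^2 + 2*p - 8) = (p - 2)*(p - 1)*(p + 2)*(p + 4)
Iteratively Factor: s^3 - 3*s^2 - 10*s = (s - 5)*(s^2 + 2*s) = s*(s - 5)*(s + 2)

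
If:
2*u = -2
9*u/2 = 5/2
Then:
No Solution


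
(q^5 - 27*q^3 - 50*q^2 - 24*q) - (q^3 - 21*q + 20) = q^5 - 28*q^3 - 50*q^2 - 3*q - 20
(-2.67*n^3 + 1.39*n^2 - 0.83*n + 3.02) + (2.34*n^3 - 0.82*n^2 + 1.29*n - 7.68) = -0.33*n^3 + 0.57*n^2 + 0.46*n - 4.66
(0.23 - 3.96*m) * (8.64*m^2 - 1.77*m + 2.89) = -34.2144*m^3 + 8.9964*m^2 - 11.8515*m + 0.6647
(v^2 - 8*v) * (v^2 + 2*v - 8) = v^4 - 6*v^3 - 24*v^2 + 64*v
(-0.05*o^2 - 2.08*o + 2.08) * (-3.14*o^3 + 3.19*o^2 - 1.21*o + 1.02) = 0.157*o^5 + 6.3717*o^4 - 13.1059*o^3 + 9.101*o^2 - 4.6384*o + 2.1216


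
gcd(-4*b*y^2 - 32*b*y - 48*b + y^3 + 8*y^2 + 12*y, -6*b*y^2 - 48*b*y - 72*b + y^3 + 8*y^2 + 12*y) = y^2 + 8*y + 12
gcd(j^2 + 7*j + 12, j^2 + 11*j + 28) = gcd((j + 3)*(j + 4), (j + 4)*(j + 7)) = j + 4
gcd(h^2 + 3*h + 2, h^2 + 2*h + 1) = h + 1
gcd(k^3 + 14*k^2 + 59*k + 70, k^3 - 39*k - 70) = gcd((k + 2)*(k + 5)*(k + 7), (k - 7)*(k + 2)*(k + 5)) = k^2 + 7*k + 10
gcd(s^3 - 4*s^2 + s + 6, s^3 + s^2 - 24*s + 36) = s^2 - 5*s + 6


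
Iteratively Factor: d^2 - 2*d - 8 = (d + 2)*(d - 4)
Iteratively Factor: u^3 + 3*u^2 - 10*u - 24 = (u + 2)*(u^2 + u - 12) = (u + 2)*(u + 4)*(u - 3)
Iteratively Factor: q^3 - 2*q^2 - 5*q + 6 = (q + 2)*(q^2 - 4*q + 3) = (q - 1)*(q + 2)*(q - 3)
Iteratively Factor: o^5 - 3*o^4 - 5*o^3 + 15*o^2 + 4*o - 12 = (o + 2)*(o^4 - 5*o^3 + 5*o^2 + 5*o - 6) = (o + 1)*(o + 2)*(o^3 - 6*o^2 + 11*o - 6) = (o - 2)*(o + 1)*(o + 2)*(o^2 - 4*o + 3) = (o - 2)*(o - 1)*(o + 1)*(o + 2)*(o - 3)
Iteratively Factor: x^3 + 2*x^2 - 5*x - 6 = (x + 3)*(x^2 - x - 2) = (x + 1)*(x + 3)*(x - 2)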